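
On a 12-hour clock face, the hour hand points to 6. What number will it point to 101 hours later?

11

101 mod 12 = 5 (since 8·12 = 96).
6 + 5 → 11 on a 12-hour dial.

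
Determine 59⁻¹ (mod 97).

74

97 = 1·59 + 38
59 = 1·38 + 21
38 = 1·21 + 17
21 = 1·17 + 4
17 = 4·4 + 1
4 = 4·1 + 0
Back-substituting gives 59·74 ≡ 1 (mod 97).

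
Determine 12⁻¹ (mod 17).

10

17 = 1·12 + 5
12 = 2·5 + 2
5 = 2·2 + 1
2 = 2·1 + 0
Back-substituting gives 12·10 ≡ 1 (mod 17).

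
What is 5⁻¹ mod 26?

5·21 = 105 = 4·26 + 1, so 5⁻¹ ≡ 21 (mod 26).

21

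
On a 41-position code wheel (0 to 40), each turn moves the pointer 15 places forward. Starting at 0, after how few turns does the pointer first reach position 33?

The inverse of 15 mod 41 is 11 (since 15·11 = 165 ≡ 1).
So x ≡ 11·33 = 363 ≡ 35 (mod 41).

35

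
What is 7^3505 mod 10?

7

Last digits of 7^n: 7, 9, 3, 1 (period 4).
3505 mod 4 = 1, so the last digit matches 7^1 = 7.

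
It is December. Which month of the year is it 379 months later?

July

379 mod 12 = 7 (since 31·12 = 372).
December + 7 months → July.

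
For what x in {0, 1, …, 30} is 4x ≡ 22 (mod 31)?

21

The inverse of 4 mod 31 is 8 (since 4·8 = 32 ≡ 1).
So x ≡ 8·22 = 176 ≡ 21 (mod 31).
Check: 4·21 = 84 = 2·31 + 22.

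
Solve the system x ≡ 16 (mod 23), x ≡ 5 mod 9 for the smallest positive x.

131

x ≡ 5 (mod 9) gives x ∈ {5, 14, 23, 32, 41, 50, 59, 68, …}.
The first of these with x mod 23 = 16 is 131.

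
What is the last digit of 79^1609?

9

The units digit of 79^n cycles with period 2: 9, 1, …
1609 mod 2 = 1, so the last digit matches 9^1 = 9.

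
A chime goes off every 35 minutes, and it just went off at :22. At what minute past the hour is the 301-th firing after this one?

301·35 = 10535.
10535 mod 60 = 35 (since 175·60 = 10500).
(22 + 35) mod 60 = 57.

57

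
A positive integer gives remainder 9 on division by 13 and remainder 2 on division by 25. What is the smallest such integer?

152

Since 25·12 ≡ 1 (mod 13), take x = 2 + 25·((9−2)·12 mod 13) = 2 + 25·6 = 152.
Check: 152 mod 13 = 9, 152 mod 25 = 2.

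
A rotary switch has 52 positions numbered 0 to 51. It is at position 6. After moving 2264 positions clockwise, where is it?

34

2264 mod 52 = 28 (since 43·52 = 2236).
(6 + 28) mod 52 = 34.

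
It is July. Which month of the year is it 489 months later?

April

489 mod 12 = 9 (since 40·12 = 480).
July + 9 months → April.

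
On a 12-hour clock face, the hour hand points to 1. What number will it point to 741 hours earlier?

Dividing 741 by 12 gives quotient 61 and remainder 9.
1 − 9 → 4 on a 12-hour dial.

4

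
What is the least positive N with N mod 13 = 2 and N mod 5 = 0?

Since 5·8 ≡ 1 (mod 13), take x = 0 + 5·((2−0)·8 mod 13) = 0 + 5·3 = 15.
Check: 15 mod 13 = 2, 15 mod 5 = 0.

15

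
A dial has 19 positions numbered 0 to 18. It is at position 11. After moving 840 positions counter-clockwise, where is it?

7

840 = 44·19 + 4, so 840 mod 19 = 4.
(11 − 4) mod 19 = 7.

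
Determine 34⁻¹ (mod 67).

2

67 = 1·34 + 33
34 = 1·33 + 1
33 = 33·1 + 0
Back-substituting gives 34·2 ≡ 1 (mod 67).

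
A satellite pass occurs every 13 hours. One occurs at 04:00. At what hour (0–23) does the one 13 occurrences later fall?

5

13·13 = 169.
169 = 7·24 + 1, so 169 mod 24 = 1.
(4 + 1) mod 24 = 5.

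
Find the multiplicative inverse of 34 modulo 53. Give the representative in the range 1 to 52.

39

53 = 1·34 + 19
34 = 1·19 + 15
19 = 1·15 + 4
15 = 3·4 + 3
4 = 1·3 + 1
3 = 3·1 + 0
Back-substituting gives 34·39 ≡ 1 (mod 53).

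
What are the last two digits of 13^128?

Square-and-reduce mod 100: 13^1≡13, 13^2≡69, 13^4≡61, 13^8≡21, 13^16≡41, 13^32≡81, 13^64≡61, 13^128≡21.
Since 128 = 128 in binary, 13^128 ≡ 21 ≡ 21 (mod 100).

21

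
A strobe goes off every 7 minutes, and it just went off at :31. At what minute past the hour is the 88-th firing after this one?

88·7 = 616.
Dividing 616 by 60 gives quotient 10 and remainder 16.
(31 + 16) mod 60 = 47.

47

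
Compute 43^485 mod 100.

By repeated squaring mod 100: 43^1≡43, 43^2≡49, 43^4≡1, 43^8≡1, 43^16≡1, 43^32≡1, 43^64≡1, 43^128≡1, 43^256≡1.
Since 485 = 1 + 4 + 32 + 64 + 128 + 256 in binary, 43^485 ≡ 43·1·1·1·1·1 ≡ 43 (mod 100).

43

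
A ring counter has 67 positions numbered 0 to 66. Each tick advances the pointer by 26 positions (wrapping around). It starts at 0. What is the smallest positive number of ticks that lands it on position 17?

29

The inverse of 26 mod 67 is 49 (since 26·49 = 1274 ≡ 1).
Multiplying both sides by 49: x ≡ 49·17 = 833 ≡ 29 (mod 67).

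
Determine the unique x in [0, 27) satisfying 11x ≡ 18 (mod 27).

The inverse of 11 mod 27 is 5 (since 11·5 = 55 ≡ 1).
Multiplying both sides by 5: x ≡ 5·18 = 90 ≡ 9 (mod 27).

9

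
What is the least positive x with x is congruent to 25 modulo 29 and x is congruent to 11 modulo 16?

315

x ≡ 11 (mod 16) gives x ∈ {11, 27, 43, 59, 75, 91, 107, 123, …}.
The first of these with x mod 29 = 25 is 315.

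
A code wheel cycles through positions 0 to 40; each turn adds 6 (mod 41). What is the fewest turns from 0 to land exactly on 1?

7

6·7 = 42 = 1·41 + 1, so 6⁻¹ ≡ 7 (mod 41).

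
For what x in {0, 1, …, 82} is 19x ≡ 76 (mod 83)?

The inverse of 19 mod 83 is 35 (since 19·35 = 665 ≡ 1).
So x ≡ 35·76 = 2660 ≡ 4 (mod 83).

4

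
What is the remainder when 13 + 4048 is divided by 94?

19

4048 − 43·94 = 6, so 4048 ≡ 6 (mod 94).
(13 + 6) mod 94 = 19.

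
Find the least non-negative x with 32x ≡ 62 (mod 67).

48

The inverse of 32 mod 67 is 44 (since 32·44 = 1408 ≡ 1).
So x ≡ 44·62 = 2728 ≡ 48 (mod 67).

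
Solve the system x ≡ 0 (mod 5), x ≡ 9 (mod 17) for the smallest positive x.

x ≡ 0 (mod 5) gives x ∈ {0, 5, 10, 15, 20, 25, 30, 35, …}.
The first of these with x mod 17 = 9 is 60.

60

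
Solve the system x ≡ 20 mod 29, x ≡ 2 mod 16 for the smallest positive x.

194

Since 16·20 ≡ 1 (mod 29), take x = 2 + 16·((20−2)·20 mod 29) = 2 + 16·12 = 194.
Check: 194 mod 29 = 20, 194 mod 16 = 2.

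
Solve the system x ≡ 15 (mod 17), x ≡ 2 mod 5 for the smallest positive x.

x ≡ 2 (mod 5) gives x ∈ {2, 7, 12, 17, 22, 27, 32}.
The first of these with x mod 17 = 15 is 32.

32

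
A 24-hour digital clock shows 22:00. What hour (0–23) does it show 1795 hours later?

17

1795 − 74·24 = 19, so 1795 ≡ 19 (mod 24).
(22 + 19) mod 24 = 17.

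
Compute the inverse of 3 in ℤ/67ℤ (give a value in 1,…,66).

45

3·45 = 135 = 2·67 + 1, so 3⁻¹ ≡ 45 (mod 67).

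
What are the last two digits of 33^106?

Successive squares of 33 mod 100: 33^1≡33, 33^2≡89, 33^4≡21, 33^8≡41, 33^16≡81, 33^32≡61, 33^64≡21.
Since 106 = 2 + 8 + 32 + 64 in binary, 33^106 ≡ 89·41·61·21 ≡ 69 (mod 100).

69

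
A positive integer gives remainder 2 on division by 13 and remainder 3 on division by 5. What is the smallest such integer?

x ≡ 3 (mod 5) gives x ∈ {3, 8, 13, 18, 23, 28}.
The first of these with x mod 13 = 2 is 28.

28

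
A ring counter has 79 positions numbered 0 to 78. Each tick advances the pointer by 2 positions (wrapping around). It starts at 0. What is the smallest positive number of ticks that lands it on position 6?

3

The inverse of 2 mod 79 is 40 (since 2·40 = 80 ≡ 1).
So x ≡ 40·6 = 240 ≡ 3 (mod 79).
Check: 2·3 = 6 = 0·79 + 6.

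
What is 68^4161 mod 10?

Powers of 8 mod 10 repeat with period 4: 8, 4, 2, 6.
4161 leaves remainder 1 on division by 4, so 68^4161 ends in 8.

8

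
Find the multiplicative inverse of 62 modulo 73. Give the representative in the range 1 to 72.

62·53 = 3286 = 45·73 + 1, so 62⁻¹ ≡ 53 (mod 73).

53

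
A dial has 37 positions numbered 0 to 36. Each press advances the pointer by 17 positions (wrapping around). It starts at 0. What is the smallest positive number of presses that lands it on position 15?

27

The inverse of 17 mod 37 is 24 (since 17·24 = 408 ≡ 1).
So x ≡ 24·15 = 360 ≡ 27 (mod 37).
Check: 17·27 = 459 = 12·37 + 15.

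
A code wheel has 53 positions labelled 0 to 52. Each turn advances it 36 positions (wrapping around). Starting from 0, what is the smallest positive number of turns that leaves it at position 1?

36·28 = 1008 = 19·53 + 1, so 36⁻¹ ≡ 28 (mod 53).

28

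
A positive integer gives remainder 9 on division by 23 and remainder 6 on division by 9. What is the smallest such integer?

x ≡ 6 (mod 9) gives x ∈ {6, 15, 24, 33, 42, 51, 60, 69, …}.
The first of these with x mod 23 = 9 is 78.

78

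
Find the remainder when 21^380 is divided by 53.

By repeated squaring mod 53: 21^1≡21, 21^2≡17, 21^4≡24, 21^8≡46, 21^16≡49, 21^32≡16, 21^64≡44, 21^128≡28, 21^256≡42.
Since 380 = 4 + 8 + 16 + 32 + 64 + 256 in binary, 21^380 ≡ 24·46·49·16·44·42 ≡ 49 (mod 53).

49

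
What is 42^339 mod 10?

8

The units digit of 42^n cycles with period 4: 2, 4, 8, 6, …
339 mod 4 = 3, so the last digit matches 2^3 = 8.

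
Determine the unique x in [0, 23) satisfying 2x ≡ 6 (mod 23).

3

2⁻¹ ≡ 12 (mod 23) because 2·12 = 24 = 1·23 + 1.
Multiplying both sides by 12: x ≡ 12·6 = 72 ≡ 3 (mod 23).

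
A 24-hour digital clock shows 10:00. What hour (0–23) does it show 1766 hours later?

Dividing 1766 by 24 gives quotient 73 and remainder 14.
(10 + 14) mod 24 = 0.

0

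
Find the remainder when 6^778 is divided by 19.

Successive squares of 6 mod 19: 6^1≡6, 6^2≡17, 6^4≡4, 6^8≡16, 6^16≡9, 6^32≡5, 6^64≡6, 6^128≡17, 6^256≡4, 6^512≡16.
778 = 2 + 8 + 256 + 512, so 6^778 ≡ 17·16·4·16 ≡ 4 (mod 19).

4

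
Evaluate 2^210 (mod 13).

12

Successive squares of 2 mod 13: 2^1≡2, 2^2≡4, 2^4≡3, 2^8≡9, 2^16≡3, 2^32≡9, 2^64≡3, 2^128≡9.
Since 210 = 2 + 16 + 64 + 128 in binary, 2^210 ≡ 4·3·3·9 ≡ 12 (mod 13).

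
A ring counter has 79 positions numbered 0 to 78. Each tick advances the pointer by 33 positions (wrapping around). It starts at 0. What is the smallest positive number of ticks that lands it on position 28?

The inverse of 33 mod 79 is 12 (since 33·12 = 396 ≡ 1).
Multiplying both sides by 12: x ≡ 12·28 = 336 ≡ 20 (mod 79).

20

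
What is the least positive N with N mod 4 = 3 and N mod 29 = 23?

23

x ≡ 3 (mod 4) gives x ∈ {3, 7, 11, 15, 19, 23}.
The first of these with x mod 29 = 23 is 23.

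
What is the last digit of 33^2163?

Last digits of 3^n: 3, 9, 7, 1 (period 4).
2163 mod 4 = 3, so the last digit matches 3^3 = 7.

7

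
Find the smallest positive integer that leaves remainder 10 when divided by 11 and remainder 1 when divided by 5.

21

x ≡ 1 (mod 5) gives x ∈ {1, 6, 11, 16, 21}.
The first of these with x mod 11 = 10 is 21.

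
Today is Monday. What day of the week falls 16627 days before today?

Saturday

16627 − 2375·7 = 2, so 16627 ≡ 2 (mod 7).
Monday − 2 days → Saturday.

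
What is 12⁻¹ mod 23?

23 = 1·12 + 11
12 = 1·11 + 1
11 = 11·1 + 0
Back-substituting gives 12·2 ≡ 1 (mod 23).

2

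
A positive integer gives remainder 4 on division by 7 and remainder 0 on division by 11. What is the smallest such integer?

Since 11·2 ≡ 1 (mod 7), take x = 0 + 11·((4−0)·2 mod 7) = 0 + 11·1 = 11.
Check: 11 mod 7 = 4, 11 mod 11 = 0.

11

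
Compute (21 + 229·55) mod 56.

16

229·55 = 12595.
12595 mod 56 = 51 (since 224·56 = 12544).
(21 + 51) mod 56 = 16.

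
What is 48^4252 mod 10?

Powers of 8 mod 10 repeat with period 4: 8, 4, 2, 6.
4252 leaves remainder 0 on division by 4, so 48^4252 ends in 6.

6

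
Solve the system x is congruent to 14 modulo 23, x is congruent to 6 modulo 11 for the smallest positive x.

83

x ≡ 6 (mod 11) gives x ∈ {6, 17, 28, 39, 50, 61, 72, 83}.
The first of these with x mod 23 = 14 is 83.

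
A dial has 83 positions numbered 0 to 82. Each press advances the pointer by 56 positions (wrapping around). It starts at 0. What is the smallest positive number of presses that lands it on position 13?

56⁻¹ ≡ 43 (mod 83) because 56·43 = 2408 = 29·83 + 1.
Multiplying both sides by 43: x ≡ 43·13 = 559 ≡ 61 (mod 83).

61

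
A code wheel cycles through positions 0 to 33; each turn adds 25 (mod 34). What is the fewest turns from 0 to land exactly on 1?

25·15 = 375 = 11·34 + 1, so 25⁻¹ ≡ 15 (mod 34).

15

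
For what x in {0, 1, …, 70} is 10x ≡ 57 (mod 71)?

27

The inverse of 10 mod 71 is 64 (since 10·64 = 640 ≡ 1).
So x ≡ 64·57 = 3648 ≡ 27 (mod 71).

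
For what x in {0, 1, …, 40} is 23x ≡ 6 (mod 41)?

27

The inverse of 23 mod 41 is 25 (since 23·25 = 575 ≡ 1).
So x ≡ 25·6 = 150 ≡ 27 (mod 41).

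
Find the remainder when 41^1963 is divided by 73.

41

By repeated squaring mod 73: 41^1≡41, 41^2≡2, 41^4≡4, 41^8≡16, 41^16≡37, 41^32≡55, 41^64≡32, 41^128≡2, 41^256≡4, 41^512≡16, 41^1024≡37.
1963 = 1 + 2 + 8 + 32 + 128 + 256 + 512 + 1024, so 41^1963 ≡ 41·2·16·55·2·4·16·37 ≡ 41 (mod 73).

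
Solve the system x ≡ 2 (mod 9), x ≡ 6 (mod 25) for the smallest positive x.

56

x ≡ 2 (mod 9) gives x ∈ {2, 11, 20, 29, 38, 47, 56}.
The first of these with x mod 25 = 6 is 56.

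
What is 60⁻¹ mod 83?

18

83 = 1·60 + 23
60 = 2·23 + 14
23 = 1·14 + 9
14 = 1·9 + 5
9 = 1·5 + 4
5 = 1·4 + 1
4 = 4·1 + 0
Back-substituting gives 60·18 ≡ 1 (mod 83).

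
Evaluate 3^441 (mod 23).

By repeated squaring mod 23: 3^1≡3, 3^2≡9, 3^4≡12, 3^8≡6, 3^16≡13, 3^32≡8, 3^64≡18, 3^128≡2, 3^256≡4.
441 = 1 + 8 + 16 + 32 + 128 + 256, so 3^441 ≡ 3·6·13·8·2·4 ≡ 3 (mod 23).

3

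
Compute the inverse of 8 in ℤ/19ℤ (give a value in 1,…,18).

12

8·12 = 96 = 5·19 + 1, so 8⁻¹ ≡ 12 (mod 19).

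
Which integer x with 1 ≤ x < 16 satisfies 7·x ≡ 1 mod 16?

7

7·7 = 49 = 3·16 + 1, so 7⁻¹ ≡ 7 (mod 16).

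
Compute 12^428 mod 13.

By repeated squaring mod 13: 12^1≡12, 12^2≡1, 12^4≡1, 12^8≡1, 12^16≡1, 12^32≡1, 12^64≡1, 12^128≡1, 12^256≡1.
428 = 4 + 8 + 32 + 128 + 256, so 12^428 ≡ 1·1·1·1·1 ≡ 1 (mod 13).

1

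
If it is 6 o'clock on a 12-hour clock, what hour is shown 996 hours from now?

996 mod 12 = 0 (since 83·12 = 996).
6 + 0 → 6 on a 12-hour dial.

6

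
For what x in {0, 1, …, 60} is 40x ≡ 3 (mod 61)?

26

The inverse of 40 mod 61 is 29 (since 40·29 = 1160 ≡ 1).
Multiplying both sides by 29: x ≡ 29·3 = 87 ≡ 26 (mod 61).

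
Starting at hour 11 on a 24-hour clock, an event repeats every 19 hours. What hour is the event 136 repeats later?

3

136·19 = 2584.
2584 = 107·24 + 16, so 2584 mod 24 = 16.
(11 + 16) mod 24 = 3.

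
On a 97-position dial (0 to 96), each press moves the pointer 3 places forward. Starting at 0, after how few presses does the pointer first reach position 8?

The inverse of 3 mod 97 is 65 (since 3·65 = 195 ≡ 1).
Multiplying both sides by 65: x ≡ 65·8 = 520 ≡ 35 (mod 97).

35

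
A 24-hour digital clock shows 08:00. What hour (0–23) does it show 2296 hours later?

2296 mod 24 = 16 (since 95·24 = 2280).
(8 + 16) mod 24 = 0.

0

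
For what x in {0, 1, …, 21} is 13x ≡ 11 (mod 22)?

11

The inverse of 13 mod 22 is 17 (since 13·17 = 221 ≡ 1).
So x ≡ 17·11 = 187 ≡ 11 (mod 22).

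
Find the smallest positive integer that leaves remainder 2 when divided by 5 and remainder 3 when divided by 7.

x ≡ 2 (mod 5) gives x ∈ {2, 7, 12, 17}.
The first of these with x mod 7 = 3 is 17.

17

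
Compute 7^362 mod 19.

11

By repeated squaring mod 19: 7^1≡7, 7^2≡11, 7^4≡7, 7^8≡11, 7^16≡7, 7^32≡11, 7^64≡7, 7^128≡11, 7^256≡7.
362 = 2 + 8 + 32 + 64 + 256, so 7^362 ≡ 11·11·11·7·7 ≡ 11 (mod 19).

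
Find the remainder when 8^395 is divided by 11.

By repeated squaring mod 11: 8^1≡8, 8^2≡9, 8^4≡4, 8^8≡5, 8^16≡3, 8^32≡9, 8^64≡4, 8^128≡5, 8^256≡3.
395 = 1 + 2 + 8 + 128 + 256, so 8^395 ≡ 8·9·5·5·3 ≡ 10 (mod 11).

10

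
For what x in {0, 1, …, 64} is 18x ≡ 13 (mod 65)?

26

18⁻¹ ≡ 47 (mod 65) because 18·47 = 846 = 13·65 + 1.
So x ≡ 47·13 = 611 ≡ 26 (mod 65).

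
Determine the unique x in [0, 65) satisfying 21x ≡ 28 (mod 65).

23

21⁻¹ ≡ 31 (mod 65) because 21·31 = 651 = 10·65 + 1.
So x ≡ 31·28 = 868 ≡ 23 (mod 65).
Check: 21·23 = 483 = 7·65 + 28.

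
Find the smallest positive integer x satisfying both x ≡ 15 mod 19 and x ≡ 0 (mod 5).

15

x ≡ 0 (mod 5) gives x ∈ {0, 5, 10, 15}.
The first of these with x mod 19 = 15 is 15.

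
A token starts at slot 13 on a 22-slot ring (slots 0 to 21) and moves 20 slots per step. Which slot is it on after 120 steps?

120·20 = 2400.
Dividing 2400 by 22 gives quotient 109 and remainder 2.
(13 + 2) mod 22 = 15.

15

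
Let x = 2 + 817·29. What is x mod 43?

817·29 = 23693.
23693 − 551·43 = 0, so 23693 ≡ 0 (mod 43).
(2 + 0) mod 43 = 2.

2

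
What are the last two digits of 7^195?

43

Successive squares of 7 mod 100: 7^1≡7, 7^2≡49, 7^4≡1, 7^8≡1, 7^16≡1, 7^32≡1, 7^64≡1, 7^128≡1.
195 = 1 + 2 + 64 + 128, so 7^195 ≡ 7·49·1·1 ≡ 43 (mod 100).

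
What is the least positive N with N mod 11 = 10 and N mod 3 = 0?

21

x ≡ 0 (mod 3) gives x ∈ {0, 3, 6, 9, 12, 15, 18, 21}.
The first of these with x mod 11 = 10 is 21.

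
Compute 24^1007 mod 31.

By repeated squaring mod 31: 24^1≡24, 24^2≡18, 24^4≡14, 24^8≡10, 24^16≡7, 24^32≡18, 24^64≡14, 24^128≡10, 24^256≡7, 24^512≡18.
Since 1007 = 1 + 2 + 4 + 8 + 32 + 64 + 128 + 256 + 512 in binary, 24^1007 ≡ 24·18·14·10·18·14·10·7·18 ≡ 13 (mod 31).

13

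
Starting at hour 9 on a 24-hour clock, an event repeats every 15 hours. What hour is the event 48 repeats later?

48·15 = 720.
720 = 30·24 + 0, so 720 mod 24 = 0.
(9 + 0) mod 24 = 9.

9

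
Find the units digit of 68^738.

4

Powers of 8 mod 10 repeat with period 4: 8, 4, 2, 6.
738 leaves remainder 2 on division by 4, so 68^738 ends in 4.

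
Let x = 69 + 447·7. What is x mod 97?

94

447·7 = 3129.
Dividing 3129 by 97 gives quotient 32 and remainder 25.
(69 + 25) mod 97 = 94.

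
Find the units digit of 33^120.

1

Last digits of 3^n: 3, 9, 7, 1 (period 4).
120 mod 4 = 0, so the last digit matches 3^4 = 1.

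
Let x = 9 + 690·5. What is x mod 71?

51

690·5 = 3450.
3450 − 48·71 = 42, so 3450 ≡ 42 (mod 71).
(9 + 42) mod 71 = 51.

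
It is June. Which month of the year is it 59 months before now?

59 − 4·12 = 11, so 59 ≡ 11 (mod 12).
June − 11 months → July.

July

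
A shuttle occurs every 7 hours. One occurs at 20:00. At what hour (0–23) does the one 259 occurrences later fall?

9

259·7 = 1813.
1813 − 75·24 = 13, so 1813 ≡ 13 (mod 24).
(20 + 13) mod 24 = 9.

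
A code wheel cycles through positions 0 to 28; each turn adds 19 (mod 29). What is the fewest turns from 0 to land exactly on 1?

29 = 1·19 + 10
19 = 1·10 + 9
10 = 1·9 + 1
9 = 9·1 + 0
Back-substituting gives 19·26 ≡ 1 (mod 29).

26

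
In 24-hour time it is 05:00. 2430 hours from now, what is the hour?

Dividing 2430 by 24 gives quotient 101 and remainder 6.
(5 + 6) mod 24 = 11.

11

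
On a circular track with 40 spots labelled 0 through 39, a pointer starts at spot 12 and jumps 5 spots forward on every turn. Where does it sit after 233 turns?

233·5 = 1165.
1165 mod 40 = 5 (since 29·40 = 1160).
(12 + 5) mod 40 = 17.

17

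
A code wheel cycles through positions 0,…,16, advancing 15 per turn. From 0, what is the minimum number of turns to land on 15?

The inverse of 15 mod 17 is 8 (since 15·8 = 120 ≡ 1).
Multiplying both sides by 8: x ≡ 8·15 = 120 ≡ 1 (mod 17).

1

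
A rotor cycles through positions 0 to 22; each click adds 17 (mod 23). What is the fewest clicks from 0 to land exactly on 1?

19

17·19 = 323 = 14·23 + 1, so 17⁻¹ ≡ 19 (mod 23).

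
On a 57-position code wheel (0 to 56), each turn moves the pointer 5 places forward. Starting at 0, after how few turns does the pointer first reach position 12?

The inverse of 5 mod 57 is 23 (since 5·23 = 115 ≡ 1).
So x ≡ 23·12 = 276 ≡ 48 (mod 57).
Check: 5·48 = 240 = 4·57 + 12.

48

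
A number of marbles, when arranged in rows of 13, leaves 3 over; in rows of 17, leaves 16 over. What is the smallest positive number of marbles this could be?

Since 17·10 ≡ 1 (mod 13), take x = 16 + 17·((3−16)·10 mod 13) = 16 + 17·0 = 16.
Check: 16 mod 13 = 3, 16 mod 17 = 16.

16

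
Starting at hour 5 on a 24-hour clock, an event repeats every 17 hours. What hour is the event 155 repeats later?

0

155·17 = 2635.
2635 − 109·24 = 19, so 2635 ≡ 19 (mod 24).
(5 + 19) mod 24 = 0.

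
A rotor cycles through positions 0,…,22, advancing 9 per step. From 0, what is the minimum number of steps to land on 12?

9

9⁻¹ ≡ 18 (mod 23) because 9·18 = 162 = 7·23 + 1.
Multiplying both sides by 18: x ≡ 18·12 = 216 ≡ 9 (mod 23).
Check: 9·9 = 81 = 3·23 + 12.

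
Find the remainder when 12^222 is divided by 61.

58

Square-and-reduce mod 61: 12^1≡12, 12^2≡22, 12^4≡57, 12^8≡16, 12^16≡12, 12^32≡22, 12^64≡57, 12^128≡16.
222 = 2 + 4 + 8 + 16 + 64 + 128, so 12^222 ≡ 22·57·16·12·57·16 ≡ 58 (mod 61).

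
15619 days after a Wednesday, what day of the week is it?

15619 − 2231·7 = 2, so 15619 ≡ 2 (mod 7).
Wednesday + 2 days → Friday.

Friday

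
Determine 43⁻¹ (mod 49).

49 = 1·43 + 6
43 = 7·6 + 1
6 = 6·1 + 0
Back-substituting gives 43·8 ≡ 1 (mod 49).

8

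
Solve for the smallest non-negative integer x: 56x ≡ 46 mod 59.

The inverse of 56 mod 59 is 39 (since 56·39 = 2184 ≡ 1).
So x ≡ 39·46 = 1794 ≡ 24 (mod 59).

24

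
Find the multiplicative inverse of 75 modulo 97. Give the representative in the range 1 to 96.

22

97 = 1·75 + 22
75 = 3·22 + 9
22 = 2·9 + 4
9 = 2·4 + 1
4 = 4·1 + 0
Back-substituting gives 75·22 ≡ 1 (mod 97).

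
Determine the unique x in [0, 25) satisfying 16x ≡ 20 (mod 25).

The inverse of 16 mod 25 is 11 (since 16·11 = 176 ≡ 1).
So x ≡ 11·20 = 220 ≡ 20 (mod 25).
Check: 16·20 = 320 = 12·25 + 20.

20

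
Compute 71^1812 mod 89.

Square-and-reduce mod 89: 71^1≡71, 71^2≡57, 71^4≡45, 71^8≡67, 71^16≡39, 71^32≡8, 71^64≡64, 71^128≡2, 71^256≡4, 71^512≡16, 71^1024≡78.
1812 = 4 + 16 + 256 + 512 + 1024, so 71^1812 ≡ 45·39·4·16·78 ≡ 67 (mod 89).

67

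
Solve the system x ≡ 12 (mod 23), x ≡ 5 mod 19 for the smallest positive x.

x ≡ 5 (mod 19) gives x ∈ {5, 24, 43, 62, 81}.
The first of these with x mod 23 = 12 is 81.

81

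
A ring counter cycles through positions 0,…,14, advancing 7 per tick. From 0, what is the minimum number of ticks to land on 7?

7⁻¹ ≡ 13 (mod 15) because 7·13 = 91 = 6·15 + 1.
So x ≡ 13·7 = 91 ≡ 1 (mod 15).

1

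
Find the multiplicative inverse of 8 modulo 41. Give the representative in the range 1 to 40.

41 = 5·8 + 1
8 = 8·1 + 0
Back-substituting gives 8·36 ≡ 1 (mod 41).

36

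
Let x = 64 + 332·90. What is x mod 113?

332·90 = 29880.
29880 = 264·113 + 48, so 29880 mod 113 = 48.
(64 + 48) mod 113 = 112.

112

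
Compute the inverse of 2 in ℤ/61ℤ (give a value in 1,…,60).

31

2·31 = 62 = 1·61 + 1, so 2⁻¹ ≡ 31 (mod 61).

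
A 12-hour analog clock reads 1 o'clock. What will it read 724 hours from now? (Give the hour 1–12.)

724 = 60·12 + 4, so 724 mod 12 = 4.
1 + 4 → 5 on a 12-hour dial.

5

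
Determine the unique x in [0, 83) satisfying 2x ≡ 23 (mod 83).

53

2⁻¹ ≡ 42 (mod 83) because 2·42 = 84 = 1·83 + 1.
So x ≡ 42·23 = 966 ≡ 53 (mod 83).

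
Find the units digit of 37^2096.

1

Powers of 7 mod 10 repeat with period 4: 7, 9, 3, 1.
2096 mod 4 = 0, so the last digit matches 7^4 = 1.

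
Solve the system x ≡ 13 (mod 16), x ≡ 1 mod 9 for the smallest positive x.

109

x ≡ 1 (mod 9) gives x ∈ {1, 10, 19, 28, 37, 46, 55, 64, …}.
The first of these with x mod 16 = 13 is 109.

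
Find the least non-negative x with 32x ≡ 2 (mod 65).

61

32⁻¹ ≡ 63 (mod 65) because 32·63 = 2016 = 31·65 + 1.
So x ≡ 63·2 = 126 ≡ 61 (mod 65).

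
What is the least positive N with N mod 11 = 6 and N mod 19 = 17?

x ≡ 6 (mod 11) gives x ∈ {6, 17}.
The first of these with x mod 19 = 17 is 17.

17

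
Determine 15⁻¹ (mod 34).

25

34 = 2·15 + 4
15 = 3·4 + 3
4 = 1·3 + 1
3 = 3·1 + 0
Back-substituting gives 15·25 ≡ 1 (mod 34).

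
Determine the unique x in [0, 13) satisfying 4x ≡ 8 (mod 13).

2

The inverse of 4 mod 13 is 10 (since 4·10 = 40 ≡ 1).
Multiplying both sides by 10: x ≡ 10·8 = 80 ≡ 2 (mod 13).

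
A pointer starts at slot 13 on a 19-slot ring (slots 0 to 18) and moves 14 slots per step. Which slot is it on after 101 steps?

101·14 = 1414.
1414 mod 19 = 8 (since 74·19 = 1406).
(13 + 8) mod 19 = 2.

2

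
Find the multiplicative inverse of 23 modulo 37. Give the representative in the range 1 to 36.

37 = 1·23 + 14
23 = 1·14 + 9
14 = 1·9 + 5
9 = 1·5 + 4
5 = 1·4 + 1
4 = 4·1 + 0
Back-substituting gives 23·29 ≡ 1 (mod 37).

29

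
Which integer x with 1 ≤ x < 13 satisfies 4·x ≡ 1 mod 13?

10

13 = 3·4 + 1
4 = 4·1 + 0
Back-substituting gives 4·10 ≡ 1 (mod 13).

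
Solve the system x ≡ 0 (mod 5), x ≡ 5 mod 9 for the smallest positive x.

x ≡ 0 (mod 5) gives x ∈ {0, 5}.
The first of these with x mod 9 = 5 is 5.

5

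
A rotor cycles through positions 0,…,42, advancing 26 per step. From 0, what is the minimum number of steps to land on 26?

1

The inverse of 26 mod 43 is 5 (since 26·5 = 130 ≡ 1).
Multiplying both sides by 5: x ≡ 5·26 = 130 ≡ 1 (mod 43).
Check: 26·1 = 26 = 0·43 + 26.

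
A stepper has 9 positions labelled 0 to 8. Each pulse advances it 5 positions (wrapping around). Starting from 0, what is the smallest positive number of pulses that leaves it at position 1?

5·2 = 10 = 1·9 + 1, so 5⁻¹ ≡ 2 (mod 9).

2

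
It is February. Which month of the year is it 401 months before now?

September

Dividing 401 by 12 gives quotient 33 and remainder 5.
February − 5 months → September.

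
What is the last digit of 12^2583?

8

Last digits of 2^n: 2, 4, 8, 6 (period 4).
2583 leaves remainder 3 on division by 4, so 12^2583 ends in 8.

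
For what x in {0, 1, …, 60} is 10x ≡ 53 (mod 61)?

48

The inverse of 10 mod 61 is 55 (since 10·55 = 550 ≡ 1).
So x ≡ 55·53 = 2915 ≡ 48 (mod 61).
Check: 10·48 = 480 = 7·61 + 53.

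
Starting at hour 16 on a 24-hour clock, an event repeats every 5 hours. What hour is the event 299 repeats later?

299·5 = 1495.
1495 − 62·24 = 7, so 1495 ≡ 7 (mod 24).
(16 + 7) mod 24 = 23.

23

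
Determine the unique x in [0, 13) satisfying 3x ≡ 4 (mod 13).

The inverse of 3 mod 13 is 9 (since 3·9 = 27 ≡ 1).
Multiplying both sides by 9: x ≡ 9·4 = 36 ≡ 10 (mod 13).
Check: 3·10 = 30 = 2·13 + 4.

10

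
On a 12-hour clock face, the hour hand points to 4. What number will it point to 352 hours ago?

352 mod 12 = 4 (since 29·12 = 348).
4 − 4 → 12 on a 12-hour dial.

12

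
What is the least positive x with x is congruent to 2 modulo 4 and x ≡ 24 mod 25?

x ≡ 2 (mod 4) gives x ∈ {2, 6, 10, 14, 18, 22, 26, 30, …}.
The first of these with x mod 25 = 24 is 74.

74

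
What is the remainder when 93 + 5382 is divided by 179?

5382 − 30·179 = 12, so 5382 ≡ 12 (mod 179).
(93 + 12) mod 179 = 105.

105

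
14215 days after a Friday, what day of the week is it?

Wednesday

14215 − 2030·7 = 5, so 14215 ≡ 5 (mod 7).
Friday + 5 days → Wednesday.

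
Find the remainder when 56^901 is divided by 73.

17

Successive squares of 56 mod 73: 56^1≡56, 56^2≡70, 56^4≡9, 56^8≡8, 56^16≡64, 56^32≡8, 56^64≡64, 56^128≡8, 56^256≡64, 56^512≡8.
Since 901 = 1 + 4 + 128 + 256 + 512 in binary, 56^901 ≡ 56·9·8·64·8 ≡ 17 (mod 73).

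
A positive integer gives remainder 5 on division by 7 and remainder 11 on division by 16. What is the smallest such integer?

75

Since 16·4 ≡ 1 (mod 7), take x = 11 + 16·((5−11)·4 mod 7) = 11 + 16·4 = 75.
Check: 75 mod 7 = 5, 75 mod 16 = 11.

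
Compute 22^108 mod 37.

Square-and-reduce mod 37: 22^1≡22, 22^2≡3, 22^4≡9, 22^8≡7, 22^16≡12, 22^32≡33, 22^64≡16.
108 = 4 + 8 + 32 + 64, so 22^108 ≡ 9·7·33·16 ≡ 1 (mod 37).

1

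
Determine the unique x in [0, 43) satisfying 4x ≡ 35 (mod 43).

The inverse of 4 mod 43 is 11 (since 4·11 = 44 ≡ 1).
So x ≡ 11·35 = 385 ≡ 41 (mod 43).

41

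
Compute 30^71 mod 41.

17

Successive squares of 30 mod 41: 30^1≡30, 30^2≡39, 30^4≡4, 30^8≡16, 30^16≡10, 30^32≡18, 30^64≡37.
Since 71 = 1 + 2 + 4 + 64 in binary, 30^71 ≡ 30·39·4·37 ≡ 17 (mod 41).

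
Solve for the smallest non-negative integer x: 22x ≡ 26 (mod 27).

22⁻¹ ≡ 16 (mod 27) because 22·16 = 352 = 13·27 + 1.
So x ≡ 16·26 = 416 ≡ 11 (mod 27).
Check: 22·11 = 242 = 8·27 + 26.

11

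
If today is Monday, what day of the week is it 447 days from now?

Dividing 447 by 7 gives quotient 63 and remainder 6.
Monday + 6 days → Sunday.

Sunday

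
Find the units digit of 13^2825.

3

The units digit of 13^n cycles with period 4: 3, 9, 7, 1, …
2825 mod 4 = 1, so the last digit matches 3^1 = 3.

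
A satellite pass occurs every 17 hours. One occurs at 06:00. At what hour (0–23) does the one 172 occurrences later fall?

2

172·17 = 2924.
2924 mod 24 = 20 (since 121·24 = 2904).
(6 + 20) mod 24 = 2.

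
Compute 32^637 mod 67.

20

Successive squares of 32 mod 67: 32^1≡32, 32^2≡19, 32^4≡26, 32^8≡6, 32^16≡36, 32^32≡23, 32^64≡60, 32^128≡49, 32^256≡56, 32^512≡54.
637 = 1 + 4 + 8 + 16 + 32 + 64 + 512, so 32^637 ≡ 32·26·6·36·23·60·54 ≡ 20 (mod 67).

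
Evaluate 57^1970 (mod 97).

49

Successive squares of 57 mod 97: 57^1≡57, 57^2≡48, 57^4≡73, 57^8≡91, 57^16≡36, 57^32≡35, 57^64≡61, 57^128≡35, 57^256≡61, 57^512≡35, 57^1024≡61.
1970 = 2 + 16 + 32 + 128 + 256 + 512 + 1024, so 57^1970 ≡ 48·36·35·35·61·35·61 ≡ 49 (mod 97).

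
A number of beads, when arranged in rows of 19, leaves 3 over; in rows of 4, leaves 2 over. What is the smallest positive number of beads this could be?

Since 4·5 ≡ 1 (mod 19), take x = 2 + 4·((3−2)·5 mod 19) = 2 + 4·5 = 22.
Check: 22 mod 19 = 3, 22 mod 4 = 2.

22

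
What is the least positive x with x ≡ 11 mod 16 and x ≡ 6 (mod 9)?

123

Since 9·9 ≡ 1 (mod 16), take x = 6 + 9·((11−6)·9 mod 16) = 6 + 9·13 = 123.
Check: 123 mod 16 = 11, 123 mod 9 = 6.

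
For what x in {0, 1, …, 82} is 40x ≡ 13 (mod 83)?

19

The inverse of 40 mod 83 is 27 (since 40·27 = 1080 ≡ 1).
Multiplying both sides by 27: x ≡ 27·13 = 351 ≡ 19 (mod 83).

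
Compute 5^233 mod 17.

Successive squares of 5 mod 17: 5^1≡5, 5^2≡8, 5^4≡13, 5^8≡16, 5^16≡1, 5^32≡1, 5^64≡1, 5^128≡1.
Since 233 = 1 + 8 + 32 + 64 + 128 in binary, 5^233 ≡ 5·16·1·1·1 ≡ 12 (mod 17).

12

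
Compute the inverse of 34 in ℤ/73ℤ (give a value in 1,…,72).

58

34·58 = 1972 = 27·73 + 1, so 34⁻¹ ≡ 58 (mod 73).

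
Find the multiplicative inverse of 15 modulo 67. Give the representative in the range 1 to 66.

9

15·9 = 135 = 2·67 + 1, so 15⁻¹ ≡ 9 (mod 67).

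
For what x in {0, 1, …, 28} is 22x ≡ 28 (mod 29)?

The inverse of 22 mod 29 is 4 (since 22·4 = 88 ≡ 1).
Multiplying both sides by 4: x ≡ 4·28 = 112 ≡ 25 (mod 29).

25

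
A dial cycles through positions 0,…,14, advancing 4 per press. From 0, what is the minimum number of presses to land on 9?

6

The inverse of 4 mod 15 is 4 (since 4·4 = 16 ≡ 1).
So x ≡ 4·9 = 36 ≡ 6 (mod 15).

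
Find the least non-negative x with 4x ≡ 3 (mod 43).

33

The inverse of 4 mod 43 is 11 (since 4·11 = 44 ≡ 1).
Multiplying both sides by 11: x ≡ 11·3 = 33 ≡ 33 (mod 43).
Check: 4·33 = 132 = 3·43 + 3.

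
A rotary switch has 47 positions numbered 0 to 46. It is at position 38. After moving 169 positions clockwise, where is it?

19

169 − 3·47 = 28, so 169 ≡ 28 (mod 47).
(38 + 28) mod 47 = 19.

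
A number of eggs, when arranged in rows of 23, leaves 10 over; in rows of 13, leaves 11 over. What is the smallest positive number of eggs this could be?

x ≡ 11 (mod 13) gives x ∈ {11, 24, 37, 50, 63, 76, 89, 102}.
The first of these with x mod 23 = 10 is 102.

102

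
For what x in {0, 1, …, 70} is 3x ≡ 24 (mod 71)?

3⁻¹ ≡ 24 (mod 71) because 3·24 = 72 = 1·71 + 1.
Multiplying both sides by 24: x ≡ 24·24 = 576 ≡ 8 (mod 71).

8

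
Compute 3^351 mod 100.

47

Successive squares of 3 mod 100: 3^1≡3, 3^2≡9, 3^4≡81, 3^8≡61, 3^16≡21, 3^32≡41, 3^64≡81, 3^128≡61, 3^256≡21.
351 = 1 + 2 + 4 + 8 + 16 + 64 + 256, so 3^351 ≡ 3·9·81·61·21·81·21 ≡ 47 (mod 100).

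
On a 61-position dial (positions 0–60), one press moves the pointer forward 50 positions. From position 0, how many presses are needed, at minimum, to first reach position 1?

61 = 1·50 + 11
50 = 4·11 + 6
11 = 1·6 + 5
6 = 1·5 + 1
5 = 5·1 + 0
Back-substituting gives 50·11 ≡ 1 (mod 61).

11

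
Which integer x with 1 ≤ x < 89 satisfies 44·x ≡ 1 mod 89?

89 = 2·44 + 1
44 = 44·1 + 0
Back-substituting gives 44·87 ≡ 1 (mod 89).

87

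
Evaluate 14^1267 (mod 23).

Square-and-reduce mod 23: 14^1≡14, 14^2≡12, 14^4≡6, 14^8≡13, 14^16≡8, 14^32≡18, 14^64≡2, 14^128≡4, 14^256≡16, 14^512≡3, 14^1024≡9.
Since 1267 = 1 + 2 + 16 + 32 + 64 + 128 + 1024 in binary, 14^1267 ≡ 14·12·8·18·2·4·9 ≡ 11 (mod 23).

11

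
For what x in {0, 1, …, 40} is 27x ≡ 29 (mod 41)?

27⁻¹ ≡ 38 (mod 41) because 27·38 = 1026 = 25·41 + 1.
Multiplying both sides by 38: x ≡ 38·29 = 1102 ≡ 36 (mod 41).
Check: 27·36 = 972 = 23·41 + 29.

36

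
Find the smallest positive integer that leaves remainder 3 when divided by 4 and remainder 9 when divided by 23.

x ≡ 3 (mod 4) gives x ∈ {3, 7, 11, 15, 19, 23, 27, 31, …}.
The first of these with x mod 23 = 9 is 55.

55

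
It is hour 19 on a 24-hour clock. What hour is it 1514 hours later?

21

1514 mod 24 = 2 (since 63·24 = 1512).
(19 + 2) mod 24 = 21.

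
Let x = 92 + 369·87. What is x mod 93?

17

369·87 = 32103.
32103 = 345·93 + 18, so 32103 mod 93 = 18.
(92 + 18) mod 93 = 17.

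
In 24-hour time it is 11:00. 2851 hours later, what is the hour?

2851 − 118·24 = 19, so 2851 ≡ 19 (mod 24).
(11 + 19) mod 24 = 6.

6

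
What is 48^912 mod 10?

6

Powers of 8 mod 10 repeat with period 4: 8, 4, 2, 6.
912 leaves remainder 0 on division by 4, so 48^912 ends in 6.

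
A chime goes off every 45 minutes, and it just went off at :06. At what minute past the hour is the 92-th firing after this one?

6

92·45 = 4140.
4140 = 69·60 + 0, so 4140 mod 60 = 0.
(6 + 0) mod 60 = 6.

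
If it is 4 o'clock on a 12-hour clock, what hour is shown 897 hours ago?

897 = 74·12 + 9, so 897 mod 12 = 9.
4 − 9 → 7 on a 12-hour dial.

7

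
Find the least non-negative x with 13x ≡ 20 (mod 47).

16

13⁻¹ ≡ 29 (mod 47) because 13·29 = 377 = 8·47 + 1.
So x ≡ 29·20 = 580 ≡ 16 (mod 47).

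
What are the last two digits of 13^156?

Square-and-reduce mod 100: 13^1≡13, 13^2≡69, 13^4≡61, 13^8≡21, 13^16≡41, 13^32≡81, 13^64≡61, 13^128≡21.
Since 156 = 4 + 8 + 16 + 128 in binary, 13^156 ≡ 61·21·41·21 ≡ 41 (mod 100).

41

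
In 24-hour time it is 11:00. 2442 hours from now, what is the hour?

2442 mod 24 = 18 (since 101·24 = 2424).
(11 + 18) mod 24 = 5.

5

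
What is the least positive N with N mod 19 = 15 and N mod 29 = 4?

x ≡ 15 (mod 19) gives x ∈ {15, 34, 53, 72, 91}.
The first of these with x mod 29 = 4 is 91.

91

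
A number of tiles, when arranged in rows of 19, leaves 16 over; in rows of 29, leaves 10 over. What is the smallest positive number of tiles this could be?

358

x ≡ 16 (mod 19) gives x ∈ {16, 35, 54, 73, 92, 111, 130, 149, …}.
The first of these with x mod 29 = 10 is 358.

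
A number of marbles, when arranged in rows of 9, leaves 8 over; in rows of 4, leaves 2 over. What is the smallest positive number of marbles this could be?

Since 4·7 ≡ 1 (mod 9), take x = 2 + 4·((8−2)·7 mod 9) = 2 + 4·6 = 26.
Check: 26 mod 9 = 8, 26 mod 4 = 2.

26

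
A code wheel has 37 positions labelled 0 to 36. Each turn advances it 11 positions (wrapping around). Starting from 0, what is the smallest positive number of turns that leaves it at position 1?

37 = 3·11 + 4
11 = 2·4 + 3
4 = 1·3 + 1
3 = 3·1 + 0
Back-substituting gives 11·27 ≡ 1 (mod 37).

27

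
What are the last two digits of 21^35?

01

By repeated squaring mod 100: 21^1≡21, 21^2≡41, 21^4≡81, 21^8≡61, 21^16≡21, 21^32≡41.
Since 35 = 1 + 2 + 32 in binary, 21^35 ≡ 21·41·41 ≡ 1 (mod 100).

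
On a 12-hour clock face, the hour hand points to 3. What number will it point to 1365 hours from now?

12

1365 = 113·12 + 9, so 1365 mod 12 = 9.
3 + 9 → 12 on a 12-hour dial.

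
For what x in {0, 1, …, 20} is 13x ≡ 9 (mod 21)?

12

13⁻¹ ≡ 13 (mod 21) because 13·13 = 169 = 8·21 + 1.
Multiplying both sides by 13: x ≡ 13·9 = 117 ≡ 12 (mod 21).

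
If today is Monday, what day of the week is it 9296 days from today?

Monday

Dividing 9296 by 7 gives quotient 1328 and remainder 0.
Monday + 0 days → Monday.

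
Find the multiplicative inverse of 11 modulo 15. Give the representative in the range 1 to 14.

11

11·11 = 121 = 8·15 + 1, so 11⁻¹ ≡ 11 (mod 15).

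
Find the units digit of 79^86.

1

Powers of 9 mod 10 repeat with period 2: 9, 1.
86 mod 2 = 0, so the last digit matches 9^2 = 1.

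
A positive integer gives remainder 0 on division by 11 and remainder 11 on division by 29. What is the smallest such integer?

11

Since 29·8 ≡ 1 (mod 11), take x = 11 + 29·((0−11)·8 mod 11) = 11 + 29·0 = 11.
Check: 11 mod 11 = 0, 11 mod 29 = 11.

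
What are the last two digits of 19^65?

Successive squares of 19 mod 100: 19^1≡19, 19^2≡61, 19^4≡21, 19^8≡41, 19^16≡81, 19^32≡61, 19^64≡21.
Since 65 = 1 + 64 in binary, 19^65 ≡ 19·21 ≡ 99 (mod 100).

99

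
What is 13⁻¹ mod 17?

13·4 = 52 = 3·17 + 1, so 13⁻¹ ≡ 4 (mod 17).

4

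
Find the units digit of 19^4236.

1

The units digit of 19^n cycles with period 2: 9, 1, …
4236 mod 2 = 0, so the last digit matches 9^2 = 1.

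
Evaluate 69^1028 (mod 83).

78

By repeated squaring mod 83: 69^1≡69, 69^2≡30, 69^4≡70, 69^8≡3, 69^16≡9, 69^32≡81, 69^64≡4, 69^128≡16, 69^256≡7, 69^512≡49, 69^1024≡77.
1028 = 4 + 1024, so 69^1028 ≡ 70·77 ≡ 78 (mod 83).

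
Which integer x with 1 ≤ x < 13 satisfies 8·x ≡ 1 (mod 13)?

8·5 = 40 = 3·13 + 1, so 8⁻¹ ≡ 5 (mod 13).

5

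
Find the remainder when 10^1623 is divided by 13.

Successive squares of 10 mod 13: 10^1≡10, 10^2≡9, 10^4≡3, 10^8≡9, 10^16≡3, 10^32≡9, 10^64≡3, 10^128≡9, 10^256≡3, 10^512≡9, 10^1024≡3.
1623 = 1 + 2 + 4 + 16 + 64 + 512 + 1024, so 10^1623 ≡ 10·9·3·3·3·9·3 ≡ 12 (mod 13).

12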